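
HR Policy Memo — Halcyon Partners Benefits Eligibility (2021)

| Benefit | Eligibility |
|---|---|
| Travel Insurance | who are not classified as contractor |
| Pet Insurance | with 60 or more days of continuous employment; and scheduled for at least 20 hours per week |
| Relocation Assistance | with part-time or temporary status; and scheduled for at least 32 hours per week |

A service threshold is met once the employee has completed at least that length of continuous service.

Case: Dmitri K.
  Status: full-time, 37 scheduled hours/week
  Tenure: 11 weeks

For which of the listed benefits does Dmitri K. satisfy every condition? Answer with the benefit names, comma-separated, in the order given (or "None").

Travel Insurance, Pet Insurance

Travel Insurance — status full-time ✓ (not excluded) → eligible.
Pet Insurance — service 11 weeks ≥ 60 days ✓; 37 hrs/wk ≥ 20 ✓ → eligible.
Relocation Assistance — status full-time ✗ (requires part-time or temporary) → not eligible.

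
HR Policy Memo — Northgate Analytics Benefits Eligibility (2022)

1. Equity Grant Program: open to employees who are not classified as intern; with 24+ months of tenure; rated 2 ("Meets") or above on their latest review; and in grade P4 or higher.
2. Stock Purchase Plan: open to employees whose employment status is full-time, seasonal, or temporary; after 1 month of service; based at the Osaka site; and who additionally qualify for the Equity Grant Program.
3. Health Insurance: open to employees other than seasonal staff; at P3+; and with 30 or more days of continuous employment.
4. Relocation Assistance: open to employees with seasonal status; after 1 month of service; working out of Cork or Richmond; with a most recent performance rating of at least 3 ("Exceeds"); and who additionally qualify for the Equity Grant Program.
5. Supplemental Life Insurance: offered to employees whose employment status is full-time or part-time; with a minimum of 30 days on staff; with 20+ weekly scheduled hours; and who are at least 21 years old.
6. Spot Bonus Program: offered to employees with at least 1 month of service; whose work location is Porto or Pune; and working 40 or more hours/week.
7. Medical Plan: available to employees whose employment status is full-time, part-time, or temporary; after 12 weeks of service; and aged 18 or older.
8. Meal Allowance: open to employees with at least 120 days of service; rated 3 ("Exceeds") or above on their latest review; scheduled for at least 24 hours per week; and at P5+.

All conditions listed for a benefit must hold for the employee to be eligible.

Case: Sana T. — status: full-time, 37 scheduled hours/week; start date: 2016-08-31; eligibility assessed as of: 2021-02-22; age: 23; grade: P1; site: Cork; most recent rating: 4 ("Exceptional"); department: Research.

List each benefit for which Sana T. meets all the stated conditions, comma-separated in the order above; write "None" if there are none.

Service from 2016-08-31 to 2021-02-22: 1636 days.
Equity Grant Program — status full-time ✓ (not excluded); service 1636 days ≥ 24 months (≈720 days) ✓; rating 4 ≥ 2 ✓; grade P1 < P4 ✗ → not eligible.
Stock Purchase Plan — status full-time ✓; service 1636 days ≥ 1 month (≈30 days) ✓; site Cork ✗ (not Osaka) → not eligible.
Health Insurance — status full-time ✓ (not excluded); grade P1 < P3 ✗ → not eligible.
Relocation Assistance — status full-time ✗ (requires seasonal) → not eligible.
Supplemental Life Insurance — status full-time ✓; service 1636 days ≥ 30 days ✓; 37 hrs/wk ≥ 20 ✓; age 23 ≥ 21 ✓ → eligible.
Spot Bonus Program — service 1636 days ≥ 1 month (≈30 days) ✓; site Cork ✗ (not Porto or Pune) → not eligible.
Medical Plan — status full-time ✓; service 1636 days ≥ 12 weeks (≈84 days) ✓; age 23 ≥ 18 ✓ → eligible.
Meal Allowance — service 1636 days ≥ 120 days ✓; rating 4 ≥ 3 ✓; 37 hrs/wk ≥ 24 ✓; grade P1 < P5 ✗ → not eligible.

Supplemental Life Insurance, Medical Plan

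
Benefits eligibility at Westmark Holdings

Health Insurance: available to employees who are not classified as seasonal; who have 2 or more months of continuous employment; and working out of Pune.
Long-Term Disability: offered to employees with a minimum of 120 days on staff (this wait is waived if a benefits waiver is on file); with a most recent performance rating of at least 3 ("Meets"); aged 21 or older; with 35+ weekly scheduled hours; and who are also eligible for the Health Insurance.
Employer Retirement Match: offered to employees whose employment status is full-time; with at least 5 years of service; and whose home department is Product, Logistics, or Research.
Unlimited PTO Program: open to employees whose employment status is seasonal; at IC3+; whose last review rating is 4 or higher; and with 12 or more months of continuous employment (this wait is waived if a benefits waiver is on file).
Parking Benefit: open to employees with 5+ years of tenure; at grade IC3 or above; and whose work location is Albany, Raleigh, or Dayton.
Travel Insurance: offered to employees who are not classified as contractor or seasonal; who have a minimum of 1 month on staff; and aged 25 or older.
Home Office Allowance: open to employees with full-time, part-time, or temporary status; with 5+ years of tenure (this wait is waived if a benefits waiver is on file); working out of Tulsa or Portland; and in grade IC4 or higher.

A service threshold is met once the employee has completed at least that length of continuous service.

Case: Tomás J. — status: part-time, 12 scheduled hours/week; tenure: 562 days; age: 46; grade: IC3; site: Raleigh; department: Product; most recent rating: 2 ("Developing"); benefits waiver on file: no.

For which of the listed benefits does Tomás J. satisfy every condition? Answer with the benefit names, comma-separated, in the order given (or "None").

Health Insurance — status part-time ✓ (not excluded); service 562 days ≥ 2 months (≈60 days) ✓; site Raleigh ✗ (not Pune) → not eligible.
Long-Term Disability — no waiver, service 562 days ≥ 120 days ✓; rating 2 < 3 ✗ → not eligible.
Employer Retirement Match — status part-time ✗ (requires full-time) → not eligible.
Unlimited PTO Program — status part-time ✗ (requires seasonal) → not eligible.
Parking Benefit — service 562 days < 5 years (≈1825 days) ✗ → not eligible.
Travel Insurance — status part-time ✓ (not excluded); service 562 days ≥ 1 month (≈30 days) ✓; age 46 ≥ 25 ✓ → eligible.
Home Office Allowance — status part-time ✓; no waiver, service 562 days < 5 years (≈1825 days) ✗ → not eligible.

Travel Insurance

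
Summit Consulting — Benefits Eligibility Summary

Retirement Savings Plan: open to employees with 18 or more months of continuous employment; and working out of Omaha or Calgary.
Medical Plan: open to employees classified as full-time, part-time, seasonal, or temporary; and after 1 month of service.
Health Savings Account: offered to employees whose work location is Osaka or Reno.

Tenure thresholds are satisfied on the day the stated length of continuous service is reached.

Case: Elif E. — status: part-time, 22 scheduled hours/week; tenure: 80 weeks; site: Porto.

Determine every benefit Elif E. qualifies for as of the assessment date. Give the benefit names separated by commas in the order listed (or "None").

Retirement Savings Plan — service 80 weeks ≥ 18 months (≈540 days) ✓; site Porto ✗ (not Omaha or Calgary) → not eligible.
Medical Plan — status part-time ✓; service 80 weeks ≥ 1 month (≈30 days) ✓ → eligible.
Health Savings Account — site Porto ✗ (not Osaka or Reno) → not eligible.

Medical Plan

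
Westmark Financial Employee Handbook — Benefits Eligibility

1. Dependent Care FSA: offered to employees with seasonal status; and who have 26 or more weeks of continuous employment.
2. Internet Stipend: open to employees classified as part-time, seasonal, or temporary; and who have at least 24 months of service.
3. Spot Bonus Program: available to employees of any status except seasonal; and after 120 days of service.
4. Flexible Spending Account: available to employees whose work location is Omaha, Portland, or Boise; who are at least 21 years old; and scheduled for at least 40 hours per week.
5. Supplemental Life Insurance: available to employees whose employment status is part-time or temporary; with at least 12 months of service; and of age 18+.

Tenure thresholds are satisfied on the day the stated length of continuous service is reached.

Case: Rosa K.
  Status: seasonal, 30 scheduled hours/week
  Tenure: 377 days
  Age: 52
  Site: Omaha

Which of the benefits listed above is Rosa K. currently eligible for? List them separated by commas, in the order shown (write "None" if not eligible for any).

Dependent Care FSA

Dependent Care FSA — status seasonal ✓; service 377 days ≥ 26 weeks (≈182 days) ✓ → eligible.
Internet Stipend — status seasonal ✓; service 377 days < 24 months (≈720 days) ✗ → not eligible.
Spot Bonus Program — status seasonal ✗ (excluded) → not eligible.
Flexible Spending Account — site Omaha ✓; age 52 ≥ 21 ✓; 30 hrs/wk < 40 ✗ → not eligible.
Supplemental Life Insurance — status seasonal ✗ (requires part-time or temporary) → not eligible.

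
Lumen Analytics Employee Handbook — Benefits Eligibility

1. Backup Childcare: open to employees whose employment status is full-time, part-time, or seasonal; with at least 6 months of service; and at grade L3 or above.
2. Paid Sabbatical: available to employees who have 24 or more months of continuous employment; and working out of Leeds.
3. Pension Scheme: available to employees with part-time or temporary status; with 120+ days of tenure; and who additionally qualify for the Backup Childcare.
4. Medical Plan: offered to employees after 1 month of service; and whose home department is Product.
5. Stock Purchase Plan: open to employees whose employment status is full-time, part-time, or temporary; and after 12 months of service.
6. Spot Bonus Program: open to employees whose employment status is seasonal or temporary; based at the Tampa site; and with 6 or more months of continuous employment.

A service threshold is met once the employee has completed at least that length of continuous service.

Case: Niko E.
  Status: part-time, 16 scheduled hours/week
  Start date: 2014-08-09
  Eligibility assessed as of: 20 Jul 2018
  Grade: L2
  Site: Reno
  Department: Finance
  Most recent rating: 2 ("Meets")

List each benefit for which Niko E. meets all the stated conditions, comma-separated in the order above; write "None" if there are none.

Stock Purchase Plan

Service from 2014-08-09 to 20 Jul 2018: 1441 days.
Backup Childcare — status part-time ✓; service 1441 days ≥ 6 months (≈180 days) ✓; grade L2 < L3 ✗ → not eligible.
Paid Sabbatical — service 1441 days ≥ 24 months (≈720 days) ✓; site Reno ✗ (not Leeds) → not eligible.
Pension Scheme — status part-time ✓; service 1441 days ≥ 120 days ✓; not eligible for Backup Childcare ✗ → not eligible.
Medical Plan — service 1441 days ≥ 1 month (≈30 days) ✓; dept Finance ✗ → not eligible.
Stock Purchase Plan — status part-time ✓; service 1441 days ≥ 12 months (≈360 days) ✓ → eligible.
Spot Bonus Program — status part-time ✗ (requires seasonal or temporary) → not eligible.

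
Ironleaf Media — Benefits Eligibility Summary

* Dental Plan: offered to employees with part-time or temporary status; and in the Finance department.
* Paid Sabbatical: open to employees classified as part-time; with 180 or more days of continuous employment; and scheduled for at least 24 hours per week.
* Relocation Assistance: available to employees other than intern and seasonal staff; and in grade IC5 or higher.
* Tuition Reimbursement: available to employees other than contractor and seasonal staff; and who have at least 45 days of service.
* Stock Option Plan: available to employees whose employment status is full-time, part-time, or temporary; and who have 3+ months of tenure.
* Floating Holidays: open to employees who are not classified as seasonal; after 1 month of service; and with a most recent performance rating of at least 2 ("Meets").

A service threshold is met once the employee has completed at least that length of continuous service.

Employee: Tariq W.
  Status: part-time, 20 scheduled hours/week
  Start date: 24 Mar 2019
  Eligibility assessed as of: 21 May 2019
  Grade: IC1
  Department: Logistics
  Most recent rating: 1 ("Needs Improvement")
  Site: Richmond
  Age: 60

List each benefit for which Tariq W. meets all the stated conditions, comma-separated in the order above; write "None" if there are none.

Tuition Reimbursement

Service from 24 Mar 2019 to 21 May 2019: 58 days.
Dental Plan — status part-time ✓; dept Logistics ✗ → not eligible.
Paid Sabbatical — status part-time ✓; service 58 days < 180 days ✗ → not eligible.
Relocation Assistance — status part-time ✓ (not excluded); grade IC1 < IC5 ✗ → not eligible.
Tuition Reimbursement — status part-time ✓ (not excluded); service 58 days ≥ 45 days ✓ → eligible.
Stock Option Plan — status part-time ✓; service 58 days < 3 months (≈90 days) ✗ → not eligible.
Floating Holidays — status part-time ✓ (not excluded); service 58 days ≥ 1 month (≈30 days) ✓; rating 1 < 2 ✗ → not eligible.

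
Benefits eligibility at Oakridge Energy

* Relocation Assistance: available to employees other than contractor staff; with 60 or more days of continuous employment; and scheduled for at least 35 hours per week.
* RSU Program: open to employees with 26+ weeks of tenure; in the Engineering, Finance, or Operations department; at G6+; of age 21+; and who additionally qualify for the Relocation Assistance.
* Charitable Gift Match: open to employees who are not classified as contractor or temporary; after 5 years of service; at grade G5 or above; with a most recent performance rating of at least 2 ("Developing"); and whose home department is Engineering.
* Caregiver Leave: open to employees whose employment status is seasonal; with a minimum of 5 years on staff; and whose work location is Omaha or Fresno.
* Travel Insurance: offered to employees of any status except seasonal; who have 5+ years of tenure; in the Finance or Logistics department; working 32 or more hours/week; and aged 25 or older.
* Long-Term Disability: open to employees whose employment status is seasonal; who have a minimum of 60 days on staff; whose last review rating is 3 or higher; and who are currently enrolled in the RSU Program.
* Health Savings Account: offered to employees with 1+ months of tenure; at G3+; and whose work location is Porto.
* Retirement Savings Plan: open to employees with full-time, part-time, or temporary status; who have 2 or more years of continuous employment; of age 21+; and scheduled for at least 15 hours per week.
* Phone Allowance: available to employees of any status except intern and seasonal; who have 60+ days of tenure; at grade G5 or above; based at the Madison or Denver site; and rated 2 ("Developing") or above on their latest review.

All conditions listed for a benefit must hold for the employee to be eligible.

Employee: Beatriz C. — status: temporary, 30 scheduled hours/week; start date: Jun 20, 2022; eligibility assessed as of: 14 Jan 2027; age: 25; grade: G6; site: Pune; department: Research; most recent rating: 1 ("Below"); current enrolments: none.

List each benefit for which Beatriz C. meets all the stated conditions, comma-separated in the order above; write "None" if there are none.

Service from Jun 20, 2022 to 14 Jan 2027: 1669 days.
Relocation Assistance — status temporary ✓ (not excluded); service 1669 days ≥ 60 days ✓; 30 hrs/wk < 35 ✗ → not eligible.
RSU Program — service 1669 days ≥ 26 weeks (≈182 days) ✓; dept Research ✗ → not eligible.
Charitable Gift Match — status temporary ✗ (excluded) → not eligible.
Caregiver Leave — status temporary ✗ (requires seasonal) → not eligible.
Travel Insurance — status temporary ✓ (not excluded); service 1669 days < 5 years (≈1825 days) ✗ → not eligible.
Long-Term Disability — status temporary ✗ (requires seasonal) → not eligible.
Health Savings Account — service 1669 days ≥ 1 month (≈30 days) ✓; grade G6 ≥ G3 ✓; site Pune ✗ (not Porto) → not eligible.
Retirement Savings Plan — status temporary ✓; service 1669 days ≥ 2 years (≈730 days) ✓; age 25 ≥ 21 ✓; 30 hrs/wk ≥ 15 ✓ → eligible.
Phone Allowance — status temporary ✓ (not excluded); service 1669 days ≥ 60 days ✓; grade G6 ≥ G5 ✓; site Pune ✗ (not Madison or Denver) → not eligible.

Retirement Savings Plan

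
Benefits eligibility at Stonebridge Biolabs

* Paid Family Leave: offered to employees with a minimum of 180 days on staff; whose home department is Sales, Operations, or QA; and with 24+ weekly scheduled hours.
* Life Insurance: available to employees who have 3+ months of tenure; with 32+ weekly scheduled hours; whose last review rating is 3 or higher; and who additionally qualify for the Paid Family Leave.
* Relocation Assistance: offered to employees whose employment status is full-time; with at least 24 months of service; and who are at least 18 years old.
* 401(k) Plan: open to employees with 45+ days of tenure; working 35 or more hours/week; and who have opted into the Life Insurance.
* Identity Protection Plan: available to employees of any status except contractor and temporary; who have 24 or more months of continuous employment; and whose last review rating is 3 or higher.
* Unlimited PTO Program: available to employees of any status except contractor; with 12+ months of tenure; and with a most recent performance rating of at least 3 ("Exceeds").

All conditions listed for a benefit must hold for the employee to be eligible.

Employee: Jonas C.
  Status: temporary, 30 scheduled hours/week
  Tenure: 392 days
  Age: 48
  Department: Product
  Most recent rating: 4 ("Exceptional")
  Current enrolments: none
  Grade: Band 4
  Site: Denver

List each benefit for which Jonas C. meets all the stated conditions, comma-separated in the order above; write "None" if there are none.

Unlimited PTO Program

Paid Family Leave — service 392 days ≥ 180 days ✓; dept Product ✗ → not eligible.
Life Insurance — service 392 days ≥ 3 months (≈90 days) ✓; 30 hrs/wk < 32 ✗ → not eligible.
Relocation Assistance — status temporary ✗ (requires full-time) → not eligible.
401(k) Plan — service 392 days ≥ 45 days ✓; 30 hrs/wk < 35 ✗ → not eligible.
Identity Protection Plan — status temporary ✗ (excluded) → not eligible.
Unlimited PTO Program — status temporary ✓ (not excluded); service 392 days ≥ 12 months (≈360 days) ✓; rating 4 ≥ 3 ✓ → eligible.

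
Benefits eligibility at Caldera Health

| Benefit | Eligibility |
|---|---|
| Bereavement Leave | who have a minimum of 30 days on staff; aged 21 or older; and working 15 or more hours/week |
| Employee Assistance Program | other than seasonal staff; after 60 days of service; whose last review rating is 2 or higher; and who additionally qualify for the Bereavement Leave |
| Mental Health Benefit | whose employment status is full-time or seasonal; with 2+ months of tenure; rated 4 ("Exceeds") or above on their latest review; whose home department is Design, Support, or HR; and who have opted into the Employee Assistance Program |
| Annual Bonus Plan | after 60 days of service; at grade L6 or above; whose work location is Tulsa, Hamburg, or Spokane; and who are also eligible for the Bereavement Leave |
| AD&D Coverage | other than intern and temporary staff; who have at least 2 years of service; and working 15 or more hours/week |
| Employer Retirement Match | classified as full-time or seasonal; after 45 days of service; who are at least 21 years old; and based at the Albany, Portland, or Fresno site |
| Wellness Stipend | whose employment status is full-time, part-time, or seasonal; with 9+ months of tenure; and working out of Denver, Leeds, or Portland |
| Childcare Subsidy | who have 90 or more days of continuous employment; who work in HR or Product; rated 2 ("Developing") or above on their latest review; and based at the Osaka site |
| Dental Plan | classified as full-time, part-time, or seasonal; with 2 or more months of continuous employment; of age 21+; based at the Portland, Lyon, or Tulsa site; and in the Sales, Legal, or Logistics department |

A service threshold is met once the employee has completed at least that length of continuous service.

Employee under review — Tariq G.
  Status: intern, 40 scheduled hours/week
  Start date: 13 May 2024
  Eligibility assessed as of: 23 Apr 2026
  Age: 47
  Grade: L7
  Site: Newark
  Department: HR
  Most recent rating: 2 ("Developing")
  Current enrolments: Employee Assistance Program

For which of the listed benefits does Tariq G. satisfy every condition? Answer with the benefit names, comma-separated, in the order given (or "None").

Bereavement Leave, Employee Assistance Program

Service from 13 May 2024 to 23 Apr 2026: 710 days.
Bereavement Leave — service 710 days ≥ 30 days ✓; age 47 ≥ 21 ✓; 40 hrs/wk ≥ 15 ✓ → eligible.
Employee Assistance Program — status intern ✓ (not excluded); service 710 days ≥ 60 days ✓; rating 2 ≥ 2 ✓; eligible for Bereavement Leave ✓ → eligible.
Mental Health Benefit — status intern ✗ (requires full-time or seasonal) → not eligible.
Annual Bonus Plan — service 710 days ≥ 60 days ✓; grade L7 ≥ L6 ✓; site Newark ✗ (not Tulsa, Hamburg, or Spokane) → not eligible.
AD&D Coverage — status intern ✗ (excluded) → not eligible.
Employer Retirement Match — status intern ✗ (requires full-time or seasonal) → not eligible.
Wellness Stipend — status intern ✗ (requires full-time, part-time, or seasonal) → not eligible.
Childcare Subsidy — service 710 days ≥ 90 days ✓; dept HR ✓; rating 2 ≥ 2 ✓; site Newark ✗ (not Osaka) → not eligible.
Dental Plan — status intern ✗ (requires full-time, part-time, or seasonal) → not eligible.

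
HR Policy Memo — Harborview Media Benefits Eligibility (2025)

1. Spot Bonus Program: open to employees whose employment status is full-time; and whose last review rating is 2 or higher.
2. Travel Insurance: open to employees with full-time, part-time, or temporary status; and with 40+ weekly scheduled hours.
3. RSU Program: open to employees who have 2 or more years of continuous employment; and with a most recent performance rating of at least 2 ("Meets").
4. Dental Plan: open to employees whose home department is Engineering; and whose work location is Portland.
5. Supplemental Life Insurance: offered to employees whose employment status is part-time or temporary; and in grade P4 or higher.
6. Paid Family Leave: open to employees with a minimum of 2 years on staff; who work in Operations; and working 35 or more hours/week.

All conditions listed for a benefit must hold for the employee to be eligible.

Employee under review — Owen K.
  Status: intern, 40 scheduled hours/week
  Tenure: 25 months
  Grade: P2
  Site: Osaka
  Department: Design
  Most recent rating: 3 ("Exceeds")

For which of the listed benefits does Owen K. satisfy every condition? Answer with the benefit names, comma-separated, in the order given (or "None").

RSU Program

Spot Bonus Program — status intern ✗ (requires full-time) → not eligible.
Travel Insurance — status intern ✗ (requires full-time, part-time, or temporary) → not eligible.
RSU Program — service 25 months ≥ 2 years (≈730 days) ✓; rating 3 ≥ 2 ✓ → eligible.
Dental Plan — dept Design ✗ → not eligible.
Supplemental Life Insurance — status intern ✗ (requires part-time or temporary) → not eligible.
Paid Family Leave — service 25 months ≥ 2 years (≈730 days) ✓; dept Design ✗ → not eligible.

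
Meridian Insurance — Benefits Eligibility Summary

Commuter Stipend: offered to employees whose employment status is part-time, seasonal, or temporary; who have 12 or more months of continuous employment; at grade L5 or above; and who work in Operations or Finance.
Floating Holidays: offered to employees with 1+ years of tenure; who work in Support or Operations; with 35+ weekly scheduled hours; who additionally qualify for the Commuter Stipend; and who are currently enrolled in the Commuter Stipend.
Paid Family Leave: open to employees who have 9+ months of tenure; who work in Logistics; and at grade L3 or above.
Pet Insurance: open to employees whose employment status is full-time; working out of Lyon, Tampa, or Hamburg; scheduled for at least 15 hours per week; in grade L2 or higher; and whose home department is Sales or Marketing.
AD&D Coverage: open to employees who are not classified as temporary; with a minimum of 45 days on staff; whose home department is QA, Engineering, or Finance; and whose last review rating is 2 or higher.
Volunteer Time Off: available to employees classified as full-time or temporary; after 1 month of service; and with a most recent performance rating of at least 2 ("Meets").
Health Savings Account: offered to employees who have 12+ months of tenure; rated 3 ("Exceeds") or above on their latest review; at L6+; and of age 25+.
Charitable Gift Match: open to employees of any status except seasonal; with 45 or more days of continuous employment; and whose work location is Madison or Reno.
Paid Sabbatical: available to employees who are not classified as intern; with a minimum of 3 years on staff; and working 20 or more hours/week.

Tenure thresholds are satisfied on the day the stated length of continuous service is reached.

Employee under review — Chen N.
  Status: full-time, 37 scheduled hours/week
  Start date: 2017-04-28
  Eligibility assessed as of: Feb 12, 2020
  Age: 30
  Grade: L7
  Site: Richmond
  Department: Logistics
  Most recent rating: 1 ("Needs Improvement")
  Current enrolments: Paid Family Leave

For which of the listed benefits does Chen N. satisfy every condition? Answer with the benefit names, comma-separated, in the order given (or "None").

Service from 2017-04-28 to Feb 12, 2020: 1020 days.
Commuter Stipend — status full-time ✗ (requires part-time, seasonal, or temporary) → not eligible.
Floating Holidays — service 1020 days ≥ 1 year (≈365 days) ✓; dept Logistics ✗ → not eligible.
Paid Family Leave — service 1020 days ≥ 9 months (≈270 days) ✓; dept Logistics ✓; grade L7 ≥ L3 ✓ → eligible.
Pet Insurance — status full-time ✓; site Richmond ✗ (not Lyon, Tampa, or Hamburg) → not eligible.
AD&D Coverage — status full-time ✓ (not excluded); service 1020 days ≥ 45 days ✓; dept Logistics ✗ → not eligible.
Volunteer Time Off — status full-time ✓; service 1020 days ≥ 1 month (≈30 days) ✓; rating 1 < 2 ✗ → not eligible.
Health Savings Account — service 1020 days ≥ 12 months (≈360 days) ✓; rating 1 < 3 ✗ → not eligible.
Charitable Gift Match — status full-time ✓ (not excluded); service 1020 days ≥ 45 days ✓; site Richmond ✗ (not Madison or Reno) → not eligible.
Paid Sabbatical — status full-time ✓ (not excluded); service 1020 days < 3 years (≈1095 days) ✗ → not eligible.

Paid Family Leave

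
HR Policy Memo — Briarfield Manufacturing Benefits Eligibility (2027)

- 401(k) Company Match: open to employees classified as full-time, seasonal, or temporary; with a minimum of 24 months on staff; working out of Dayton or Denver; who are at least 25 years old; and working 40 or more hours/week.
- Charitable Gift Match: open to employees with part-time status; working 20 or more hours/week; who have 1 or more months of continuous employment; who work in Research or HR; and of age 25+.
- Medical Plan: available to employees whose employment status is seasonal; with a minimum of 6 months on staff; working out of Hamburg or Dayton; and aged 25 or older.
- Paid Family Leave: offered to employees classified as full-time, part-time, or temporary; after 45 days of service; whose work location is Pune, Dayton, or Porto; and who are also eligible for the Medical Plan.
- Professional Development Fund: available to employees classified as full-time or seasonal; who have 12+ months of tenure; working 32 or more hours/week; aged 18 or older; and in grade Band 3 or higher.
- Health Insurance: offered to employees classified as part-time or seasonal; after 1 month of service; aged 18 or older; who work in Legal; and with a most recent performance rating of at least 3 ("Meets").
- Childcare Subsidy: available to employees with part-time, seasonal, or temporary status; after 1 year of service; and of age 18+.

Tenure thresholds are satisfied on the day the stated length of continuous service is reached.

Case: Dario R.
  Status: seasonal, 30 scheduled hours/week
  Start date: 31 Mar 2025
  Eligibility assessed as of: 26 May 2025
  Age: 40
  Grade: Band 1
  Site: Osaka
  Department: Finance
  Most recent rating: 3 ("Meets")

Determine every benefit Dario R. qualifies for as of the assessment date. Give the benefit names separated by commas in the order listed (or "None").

None

Service from 31 Mar 2025 to 26 May 2025: 56 days.
401(k) Company Match — status seasonal ✓; service 56 days < 24 months (≈720 days) ✗ → not eligible.
Charitable Gift Match — status seasonal ✗ (requires part-time) → not eligible.
Medical Plan — status seasonal ✓; service 56 days < 6 months (≈180 days) ✗ → not eligible.
Paid Family Leave — status seasonal ✗ (requires full-time, part-time, or temporary) → not eligible.
Professional Development Fund — status seasonal ✓; service 56 days < 12 months (≈360 days) ✗ → not eligible.
Health Insurance — status seasonal ✓; service 56 days ≥ 1 month (≈30 days) ✓; age 40 ≥ 18 ✓; dept Finance ✗ → not eligible.
Childcare Subsidy — status seasonal ✓; service 56 days < 1 year (≈365 days) ✗ → not eligible.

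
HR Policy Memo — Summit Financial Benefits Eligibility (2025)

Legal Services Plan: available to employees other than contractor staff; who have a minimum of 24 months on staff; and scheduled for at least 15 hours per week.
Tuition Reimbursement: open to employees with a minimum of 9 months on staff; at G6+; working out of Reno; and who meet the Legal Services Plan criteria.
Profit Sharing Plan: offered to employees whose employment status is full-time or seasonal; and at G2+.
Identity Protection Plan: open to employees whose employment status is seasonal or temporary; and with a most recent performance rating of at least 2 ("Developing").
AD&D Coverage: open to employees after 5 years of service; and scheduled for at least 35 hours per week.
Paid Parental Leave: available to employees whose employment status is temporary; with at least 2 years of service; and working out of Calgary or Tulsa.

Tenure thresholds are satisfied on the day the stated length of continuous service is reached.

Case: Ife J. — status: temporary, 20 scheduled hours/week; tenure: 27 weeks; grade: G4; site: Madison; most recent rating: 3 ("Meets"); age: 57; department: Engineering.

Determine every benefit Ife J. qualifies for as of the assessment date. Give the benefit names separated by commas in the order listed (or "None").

Legal Services Plan — status temporary ✓ (not excluded); service 27 weeks < 24 months (≈720 days) ✗ → not eligible.
Tuition Reimbursement — service 27 weeks < 9 months (≈270 days) ✗ → not eligible.
Profit Sharing Plan — status temporary ✗ (requires full-time or seasonal) → not eligible.
Identity Protection Plan — status temporary ✓; rating 3 ≥ 2 ✓ → eligible.
AD&D Coverage — service 27 weeks < 5 years (≈1825 days) ✗ → not eligible.
Paid Parental Leave — status temporary ✓; service 27 weeks < 2 years (≈730 days) ✗ → not eligible.

Identity Protection Plan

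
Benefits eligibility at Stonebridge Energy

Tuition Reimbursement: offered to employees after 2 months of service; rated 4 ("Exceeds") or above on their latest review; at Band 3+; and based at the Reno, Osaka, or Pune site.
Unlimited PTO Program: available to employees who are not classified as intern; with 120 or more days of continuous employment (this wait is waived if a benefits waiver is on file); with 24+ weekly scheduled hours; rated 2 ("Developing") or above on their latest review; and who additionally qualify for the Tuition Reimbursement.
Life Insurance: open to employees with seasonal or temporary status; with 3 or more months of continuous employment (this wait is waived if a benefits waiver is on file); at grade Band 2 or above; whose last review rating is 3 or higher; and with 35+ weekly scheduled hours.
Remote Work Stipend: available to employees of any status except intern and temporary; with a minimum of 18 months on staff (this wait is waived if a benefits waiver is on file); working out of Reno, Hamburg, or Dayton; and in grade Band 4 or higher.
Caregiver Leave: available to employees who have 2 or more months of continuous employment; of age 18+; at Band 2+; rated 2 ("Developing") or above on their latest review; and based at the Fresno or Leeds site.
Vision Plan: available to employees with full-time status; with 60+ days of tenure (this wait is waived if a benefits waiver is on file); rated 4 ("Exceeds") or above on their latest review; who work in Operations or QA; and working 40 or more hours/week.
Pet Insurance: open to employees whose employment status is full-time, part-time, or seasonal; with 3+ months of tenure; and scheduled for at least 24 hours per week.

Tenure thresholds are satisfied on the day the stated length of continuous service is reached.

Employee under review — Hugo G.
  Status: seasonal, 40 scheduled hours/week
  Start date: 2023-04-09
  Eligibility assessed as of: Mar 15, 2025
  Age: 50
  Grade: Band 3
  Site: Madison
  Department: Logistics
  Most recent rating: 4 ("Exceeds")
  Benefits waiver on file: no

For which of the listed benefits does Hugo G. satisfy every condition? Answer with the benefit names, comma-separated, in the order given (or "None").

Life Insurance, Pet Insurance

Service from 2023-04-09 to Mar 15, 2025: 706 days.
Tuition Reimbursement — service 706 days ≥ 2 months (≈60 days) ✓; rating 4 ≥ 4 ✓; grade Band 3 ≥ Band 3 ✓; site Madison ✗ (not Reno, Osaka, or Pune) → not eligible.
Unlimited PTO Program — status seasonal ✓ (not excluded); no waiver, service 706 days ≥ 120 days ✓; 40 hrs/wk ≥ 24 ✓; rating 4 ≥ 2 ✓; not eligible for Tuition Reimbursement ✗ → not eligible.
Life Insurance — status seasonal ✓; no waiver, service 706 days ≥ 3 months (≈90 days) ✓; grade Band 3 ≥ Band 2 ✓; rating 4 ≥ 3 ✓; 40 hrs/wk ≥ 35 ✓ → eligible.
Remote Work Stipend — status seasonal ✓ (not excluded); no waiver, service 706 days ≥ 18 months (≈540 days) ✓; site Madison ✗ (not Reno, Hamburg, or Dayton) → not eligible.
Caregiver Leave — service 706 days ≥ 2 months (≈60 days) ✓; age 50 ≥ 18 ✓; grade Band 3 ≥ Band 2 ✓; rating 4 ≥ 2 ✓; site Madison ✗ (not Fresno or Leeds) → not eligible.
Vision Plan — status seasonal ✗ (requires full-time) → not eligible.
Pet Insurance — status seasonal ✓; service 706 days ≥ 3 months (≈90 days) ✓; 40 hrs/wk ≥ 24 ✓ → eligible.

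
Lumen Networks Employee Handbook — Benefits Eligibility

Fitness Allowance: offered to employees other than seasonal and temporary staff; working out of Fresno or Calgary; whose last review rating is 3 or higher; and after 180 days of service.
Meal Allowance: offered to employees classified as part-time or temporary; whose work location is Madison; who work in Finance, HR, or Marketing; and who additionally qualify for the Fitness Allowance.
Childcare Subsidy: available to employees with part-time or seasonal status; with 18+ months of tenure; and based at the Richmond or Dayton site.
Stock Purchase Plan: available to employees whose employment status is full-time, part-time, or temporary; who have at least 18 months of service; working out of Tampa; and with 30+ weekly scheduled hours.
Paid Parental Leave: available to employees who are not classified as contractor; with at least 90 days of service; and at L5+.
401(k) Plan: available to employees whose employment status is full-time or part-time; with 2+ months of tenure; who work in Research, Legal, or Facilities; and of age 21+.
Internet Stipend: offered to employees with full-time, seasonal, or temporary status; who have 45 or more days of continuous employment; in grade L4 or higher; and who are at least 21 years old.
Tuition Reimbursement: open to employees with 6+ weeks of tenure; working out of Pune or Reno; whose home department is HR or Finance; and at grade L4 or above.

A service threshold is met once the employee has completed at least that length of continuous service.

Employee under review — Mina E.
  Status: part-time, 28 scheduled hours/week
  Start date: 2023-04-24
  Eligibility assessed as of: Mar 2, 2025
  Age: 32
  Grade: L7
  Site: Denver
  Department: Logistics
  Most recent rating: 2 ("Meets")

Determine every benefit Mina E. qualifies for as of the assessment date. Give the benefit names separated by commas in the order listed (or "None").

Paid Parental Leave

Service from 2023-04-24 to Mar 2, 2025: 678 days.
Fitness Allowance — status part-time ✓ (not excluded); site Denver ✗ (not Fresno or Calgary) → not eligible.
Meal Allowance — status part-time ✓; site Denver ✗ (not Madison) → not eligible.
Childcare Subsidy — status part-time ✓; service 678 days ≥ 18 months (≈540 days) ✓; site Denver ✗ (not Richmond or Dayton) → not eligible.
Stock Purchase Plan — status part-time ✓; service 678 days ≥ 18 months (≈540 days) ✓; site Denver ✗ (not Tampa) → not eligible.
Paid Parental Leave — status part-time ✓ (not excluded); service 678 days ≥ 90 days ✓; grade L7 ≥ L5 ✓ → eligible.
401(k) Plan — status part-time ✓; service 678 days ≥ 2 months (≈60 days) ✓; dept Logistics ✗ → not eligible.
Internet Stipend — status part-time ✗ (requires full-time, seasonal, or temporary) → not eligible.
Tuition Reimbursement — service 678 days ≥ 6 weeks (≈42 days) ✓; site Denver ✗ (not Pune or Reno) → not eligible.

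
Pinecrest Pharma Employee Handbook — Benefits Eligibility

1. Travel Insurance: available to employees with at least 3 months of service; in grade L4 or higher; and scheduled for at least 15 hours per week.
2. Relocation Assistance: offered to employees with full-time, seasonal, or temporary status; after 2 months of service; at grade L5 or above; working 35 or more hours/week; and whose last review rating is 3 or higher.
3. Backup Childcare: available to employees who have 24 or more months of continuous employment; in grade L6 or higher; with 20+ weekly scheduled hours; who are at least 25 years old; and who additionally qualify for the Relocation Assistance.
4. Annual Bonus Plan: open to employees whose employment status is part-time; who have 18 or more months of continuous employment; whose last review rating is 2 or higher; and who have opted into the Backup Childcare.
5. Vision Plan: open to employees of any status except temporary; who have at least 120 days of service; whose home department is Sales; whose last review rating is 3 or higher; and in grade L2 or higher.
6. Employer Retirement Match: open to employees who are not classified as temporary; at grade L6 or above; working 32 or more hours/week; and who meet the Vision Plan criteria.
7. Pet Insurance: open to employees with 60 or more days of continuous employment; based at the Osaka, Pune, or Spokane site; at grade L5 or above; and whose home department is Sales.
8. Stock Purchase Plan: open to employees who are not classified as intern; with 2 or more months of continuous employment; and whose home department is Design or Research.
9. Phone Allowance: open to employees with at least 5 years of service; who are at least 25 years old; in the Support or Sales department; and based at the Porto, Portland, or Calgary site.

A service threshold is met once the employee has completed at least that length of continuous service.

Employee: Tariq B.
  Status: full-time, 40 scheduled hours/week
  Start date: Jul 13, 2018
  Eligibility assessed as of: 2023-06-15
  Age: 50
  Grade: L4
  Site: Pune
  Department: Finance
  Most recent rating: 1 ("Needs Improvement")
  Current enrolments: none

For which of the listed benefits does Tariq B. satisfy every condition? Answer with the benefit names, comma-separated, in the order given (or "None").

Service from Jul 13, 2018 to 2023-06-15: 1798 days.
Travel Insurance — service 1798 days ≥ 3 months (≈90 days) ✓; grade L4 ≥ L4 ✓; 40 hrs/wk ≥ 15 ✓ → eligible.
Relocation Assistance — status full-time ✓; service 1798 days ≥ 2 months (≈60 days) ✓; grade L4 < L5 ✗ → not eligible.
Backup Childcare — service 1798 days ≥ 24 months (≈720 days) ✓; grade L4 < L6 ✗ → not eligible.
Annual Bonus Plan — status full-time ✗ (requires part-time) → not eligible.
Vision Plan — status full-time ✓ (not excluded); service 1798 days ≥ 120 days ✓; dept Finance ✗ → not eligible.
Employer Retirement Match — status full-time ✓ (not excluded); grade L4 < L6 ✗ → not eligible.
Pet Insurance — service 1798 days ≥ 60 days ✓; site Pune ✓; grade L4 < L5 ✗ → not eligible.
Stock Purchase Plan — status full-time ✓ (not excluded); service 1798 days ≥ 2 months (≈60 days) ✓; dept Finance ✗ → not eligible.
Phone Allowance — service 1798 days < 5 years (≈1825 days) ✗ → not eligible.

Travel Insurance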